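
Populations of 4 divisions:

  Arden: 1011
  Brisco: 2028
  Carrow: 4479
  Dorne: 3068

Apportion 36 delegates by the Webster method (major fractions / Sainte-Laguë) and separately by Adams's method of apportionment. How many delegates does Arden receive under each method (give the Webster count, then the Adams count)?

Webster: Arden 3, Brisco 7, Carrow 15, Dorne 11.
Adams: Arden 4, Brisco 7, Carrow 15, Dorne 10.
Arden gets 3 under Webster and 4 under Adams.

3 and 4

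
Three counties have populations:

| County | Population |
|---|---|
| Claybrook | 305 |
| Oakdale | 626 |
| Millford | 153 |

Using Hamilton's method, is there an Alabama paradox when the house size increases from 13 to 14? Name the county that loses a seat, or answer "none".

none

At 13 seats: Claybrook 4, Oakdale 7, Millford 2.
At 14 seats: Claybrook 4, Oakdale 8, Millford 2.
No county's allocation decreased.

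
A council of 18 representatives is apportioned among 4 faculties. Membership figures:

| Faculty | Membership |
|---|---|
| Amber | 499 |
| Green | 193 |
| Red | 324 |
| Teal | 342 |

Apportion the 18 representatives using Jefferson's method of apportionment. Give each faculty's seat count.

Amber: 7, Green: 2, Red: 4, Teal: 5

Standard divisor 1358/18 ≈ 75.444; standard quotas: Amber 6.614, Green 2.558, Red 4.295, Teal 4.533.
Rounding down gives 6, 2, 4, 4 = 16 seats, so the divisor must be adjusted.
With modified divisor 67: modified quotas Amber 7.448, Green 2.881, Red 4.836, Teal 5.104.
Rounding down: Amber 7, Green 2, Red 4, Teal 5 (total 18).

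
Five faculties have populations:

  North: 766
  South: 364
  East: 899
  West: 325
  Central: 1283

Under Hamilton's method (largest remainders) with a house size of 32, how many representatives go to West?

The standard divisor is 3637/32 ≈ 113.656.
Standard quotas: North 6.740, South 3.203, East 7.910, West 2.859, Central 11.288.
Lower quotas: North 6, South 3, East 7, West 2, Central 11 (sum 29, leaving 3 seats).
Remainders in descending order: East 0.910, West 0.859, North 0.740, Central 0.288, South 0.203.
The surplus seats go to East, West, North.
West receives 3.

3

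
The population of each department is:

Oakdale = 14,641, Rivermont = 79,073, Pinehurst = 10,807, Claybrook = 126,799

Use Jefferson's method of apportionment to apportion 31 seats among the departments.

Oakdale 2, Rivermont 11, Pinehurst 1, Claybrook 17

Standard divisor 231320/31 ≈ 7461.935; standard quotas: Oakdale 1.962, Rivermont 10.597, Pinehurst 1.448, Claybrook 16.993.
Rounding down gives 1, 10, 1, 16 = 28 seats, so the divisor must be adjusted.
With modified divisor 7100: modified quotas Oakdale 2.062, Rivermont 11.137, Pinehurst 1.522, Claybrook 17.859.
Rounding down: Oakdale 2, Rivermont 11, Pinehurst 1, Claybrook 17 (total 31).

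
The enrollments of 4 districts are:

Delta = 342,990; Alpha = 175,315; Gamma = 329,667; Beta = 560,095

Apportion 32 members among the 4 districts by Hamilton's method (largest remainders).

Delta: 8; Alpha: 4; Gamma: 7; Beta: 13

Total 1408067; standard divisor 1408067/32 ≈ 44002.094.
Standard quotas: Delta 7.7949, Alpha 3.9842, Gamma 7.4921, Beta 12.7288.
Lower quotas: Delta 7, Alpha 3, Gamma 7, Beta 12 (sum 29, leaving 3 seats).
Remainders in descending order: Alpha 0.9842, Delta 0.7949, Beta 0.7288, Gamma 0.4921.
Largest remainders: Alpha, Delta, Beta receive the extra seats.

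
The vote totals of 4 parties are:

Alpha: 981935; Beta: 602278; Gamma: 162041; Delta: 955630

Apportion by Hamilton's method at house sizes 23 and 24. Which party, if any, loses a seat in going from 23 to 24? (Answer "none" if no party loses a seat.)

Gamma

At 23 seats: Alpha 8, Beta 5, Gamma 2, Delta 8.
At 24 seats: Alpha 9, Beta 5, Gamma 1, Delta 9.
Gamma drops from 2 to 1.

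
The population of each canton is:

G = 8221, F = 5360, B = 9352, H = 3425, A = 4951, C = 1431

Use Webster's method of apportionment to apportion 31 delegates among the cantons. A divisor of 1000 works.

G 8, F 5, B 9, H 3, A 5, C 1

With modified divisor 1000: modified quotas G 8.221, F 5.360, B 9.352, H 3.425, A 4.951, C 1.431.
Rounding to the nearest integer: G 8, F 5, B 9, H 3, A 5, C 1 (total 31).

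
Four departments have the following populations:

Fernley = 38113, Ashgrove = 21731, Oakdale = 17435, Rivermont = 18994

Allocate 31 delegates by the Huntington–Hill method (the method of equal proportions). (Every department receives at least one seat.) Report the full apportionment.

With divisor 3117: modified quotas Fernley 12.227, Ashgrove 6.972, Oakdale 5.594, Rivermont 6.094.
Geometric-mean thresholds: Fernley √(12·13)=12.490, Ashgrove √(6·7)=6.481, Oakdale √(5·6)=5.477, Rivermont √(6·7)=6.481.
Each quota rounded against its threshold gives Fernley 12, Ashgrove 7, Oakdale 6, Rivermont 6 (total 31).

Fernley 12; Ashgrove 7; Oakdale 6; Rivermont 6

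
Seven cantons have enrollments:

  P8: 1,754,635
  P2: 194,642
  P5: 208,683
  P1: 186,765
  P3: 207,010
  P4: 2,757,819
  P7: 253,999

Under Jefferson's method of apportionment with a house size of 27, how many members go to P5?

1

Standard divisor 5563553/27 ≈ 206057.519; standard quotas: P8 8.515, P2 0.945, P5 1.013, P1 0.906, P3 1.005, P4 13.384, P7 1.233.
Rounding down gives 8, 0, 1, 0, 1, 13, 1 = 24 seats, so the divisor must be adjusted.
With modified divisor 190700: modified quotas P8 9.201, P2 1.021, P5 1.094, P1 0.979, P3 1.086, P4 14.462, P7 1.332.
Rounding down: P8 9, P2 1, P5 1, P1 0, P3 1, P4 14, P7 1 (total 27).
P5 receives 1.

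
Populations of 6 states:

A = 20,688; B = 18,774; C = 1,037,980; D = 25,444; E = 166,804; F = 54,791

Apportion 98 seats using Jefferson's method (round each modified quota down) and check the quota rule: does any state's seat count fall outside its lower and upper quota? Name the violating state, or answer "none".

Standard quotas: A 1.531, B 1.389, C 76.801, D 1.883, E 12.342, F 4.054.
Jefferson allocation: A 1, B 1, C 79, D 1, E 12, F 4.
C has quota 76.801 (lower 76, upper 77) but receives 79 — outside the quota interval.

C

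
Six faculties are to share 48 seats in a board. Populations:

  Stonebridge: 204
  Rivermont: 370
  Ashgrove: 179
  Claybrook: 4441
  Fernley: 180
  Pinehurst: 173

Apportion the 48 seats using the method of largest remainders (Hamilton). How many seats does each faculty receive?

Total 5547; standard divisor 5547/48 ≈ 115.562.
Standard quotas: Stonebridge 1.765, Rivermont 3.202, Ashgrove 1.549, Claybrook 38.429, Fernley 1.558, Pinehurst 1.497.
Lower quotas: Stonebridge 1, Rivermont 3, Ashgrove 1, Claybrook 38, Fernley 1, Pinehurst 1 (sum 45, leaving 3 seats).
Remainders in descending order: Stonebridge 0.765, Fernley 0.558, Ashgrove 0.549, Pinehurst 0.497, Claybrook 0.429, Rivermont 0.202.
The surplus seats go to Stonebridge, Fernley, Ashgrove.

Stonebridge=2; Rivermont=3; Ashgrove=2; Claybrook=38; Fernley=2; Pinehurst=1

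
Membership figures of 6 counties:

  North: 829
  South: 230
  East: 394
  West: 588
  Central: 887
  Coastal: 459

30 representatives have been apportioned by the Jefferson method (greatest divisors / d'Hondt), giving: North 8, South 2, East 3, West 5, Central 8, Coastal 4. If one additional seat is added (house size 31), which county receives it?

Priority for the next seat is population ÷ (current seats + 1).
Priorities: North 92.111, South 76.667, East 98.500, West 98.000, Central 98.556, Coastal 91.800.
Highest priority: Central.

Central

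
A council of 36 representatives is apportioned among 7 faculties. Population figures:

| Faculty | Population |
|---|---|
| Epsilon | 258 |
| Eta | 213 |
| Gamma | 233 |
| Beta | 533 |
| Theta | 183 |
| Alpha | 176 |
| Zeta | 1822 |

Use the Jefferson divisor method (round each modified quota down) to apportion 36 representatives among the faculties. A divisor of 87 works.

With modified divisor 87: modified quotas Epsilon 2.966, Eta 2.448, Gamma 2.678, Beta 6.126, Theta 2.103, Alpha 2.023, Zeta 20.943.
Rounding down: Epsilon 2, Eta 2, Gamma 2, Beta 6, Theta 2, Alpha 2, Zeta 20 (total 36).

Epsilon=2, Eta=2, Gamma=2, Beta=6, Theta=2, Alpha=2, Zeta=20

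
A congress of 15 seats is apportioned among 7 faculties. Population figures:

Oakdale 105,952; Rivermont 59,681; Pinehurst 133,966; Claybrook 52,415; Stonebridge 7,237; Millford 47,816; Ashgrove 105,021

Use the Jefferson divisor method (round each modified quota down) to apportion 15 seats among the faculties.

Oakdale 3, Rivermont 2, Pinehurst 5, Claybrook 1, Stonebridge 0, Millford 1, Ashgrove 3

Standard divisor 512088/15 ≈ 34139.2; standard quotas: Oakdale 3.104, Rivermont 1.748, Pinehurst 3.924, Claybrook 1.535, Stonebridge 0.212, Millford 1.401, Ashgrove 3.076.
Rounding down gives 3, 1, 3, 1, 0, 1, 3 = 12 seats, so the divisor must be adjusted.
With modified divisor 26640: modified quotas Oakdale 3.977, Rivermont 2.240, Pinehurst 5.029, Claybrook 1.968, Stonebridge 0.272, Millford 1.795, Ashgrove 3.942.
Rounding down: Oakdale 3, Rivermont 2, Pinehurst 5, Claybrook 1, Stonebridge 0, Millford 1, Ashgrove 3 (total 15).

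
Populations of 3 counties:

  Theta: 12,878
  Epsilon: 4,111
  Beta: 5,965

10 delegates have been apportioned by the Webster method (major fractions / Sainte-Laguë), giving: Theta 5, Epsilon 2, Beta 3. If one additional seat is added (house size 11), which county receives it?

Priority for the next seat is population ÷ (current seats + 0.5).
Priorities: Theta 2341.455, Epsilon 1644.400, Beta 1704.286.
Highest priority: Theta.

Theta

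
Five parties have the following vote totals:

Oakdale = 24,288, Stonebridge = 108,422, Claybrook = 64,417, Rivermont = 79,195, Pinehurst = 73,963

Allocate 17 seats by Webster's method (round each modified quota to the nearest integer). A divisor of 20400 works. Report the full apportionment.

Oakdale 1, Stonebridge 5, Claybrook 3, Rivermont 4, Pinehurst 4

With modified divisor 20400: modified quotas Oakdale 1.191, Stonebridge 5.315, Claybrook 3.158, Rivermont 3.882, Pinehurst 3.626.
Rounding to the nearest integer: Oakdale 1, Stonebridge 5, Claybrook 3, Rivermont 4, Pinehurst 4 (total 17).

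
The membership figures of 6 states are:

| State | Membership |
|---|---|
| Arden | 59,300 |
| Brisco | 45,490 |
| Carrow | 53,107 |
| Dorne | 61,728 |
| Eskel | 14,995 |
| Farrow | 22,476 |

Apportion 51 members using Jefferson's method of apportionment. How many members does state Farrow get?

Standard divisor 257096/51 ≈ 5041.098; standard quotas: Arden 11.763, Brisco 9.024, Carrow 10.535, Dorne 12.245, Eskel 2.975, Farrow 4.459.
Rounding down gives 11, 9, 10, 12, 2, 4 = 48 seats, so the divisor must be adjusted.
With modified divisor 4800: modified quotas Arden 12.354, Brisco 9.477, Carrow 11.064, Dorne 12.860, Eskel 3.124, Farrow 4.683.
Rounding down: Arden 12, Brisco 9, Carrow 11, Dorne 12, Eskel 3, Farrow 4 (total 51).
Farrow receives 4.

4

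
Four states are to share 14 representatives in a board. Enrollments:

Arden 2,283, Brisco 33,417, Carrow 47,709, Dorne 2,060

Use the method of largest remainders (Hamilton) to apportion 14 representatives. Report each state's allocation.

Arden: 0, Brisco: 6, Carrow: 8, Dorne: 0

Standard divisor: 85469 ÷ 14 ≈ 6104.929.
Standard quotas: Arden 0.3740, Brisco 5.4738, Carrow 7.8148, Dorne 0.3374.
Lower quotas: Arden 0, Brisco 5, Carrow 7, Dorne 0 (sum 12, leaving 2 seats).
Remainders in descending order: Carrow 0.8148, Brisco 0.4738, Arden 0.3740, Dorne 0.3374.
The surplus seats go to Carrow, Brisco.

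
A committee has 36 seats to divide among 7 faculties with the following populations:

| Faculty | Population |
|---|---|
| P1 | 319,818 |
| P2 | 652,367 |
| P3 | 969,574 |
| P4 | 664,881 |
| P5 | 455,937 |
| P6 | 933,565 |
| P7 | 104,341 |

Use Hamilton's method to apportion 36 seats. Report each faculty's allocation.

P1: 3, P2: 6, P3: 8, P4: 6, P5: 4, P6: 8, P7: 1

Total 4100483; standard divisor 4100483/36 ≈ 113902.306.
Standard quotas: P1 2.8078, P2 5.7274, P3 8.5123, P4 5.8373, P5 4.0029, P6 8.1962, P7 0.9161.
Lower quotas: P1 2, P2 5, P3 8, P4 5, P5 4, P6 8, P7 0 (sum 32, leaving 4 seats).
Remainders in descending order: P7 0.9161, P4 0.8373, P1 0.8078, P2 0.7274, P3 0.5123, P6 0.1962, P5 0.0029.
Largest remainders: P7, P4, P1, P2 receive the extra seats.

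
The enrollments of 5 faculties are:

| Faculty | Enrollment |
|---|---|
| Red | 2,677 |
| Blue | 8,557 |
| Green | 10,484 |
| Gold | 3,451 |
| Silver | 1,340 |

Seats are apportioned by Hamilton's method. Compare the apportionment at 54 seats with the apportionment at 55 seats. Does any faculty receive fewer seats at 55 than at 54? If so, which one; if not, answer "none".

At 54 seats: Red 6, Blue 17, Green 21, Gold 7, Silver 3.
At 55 seats: Red 5, Blue 18, Green 22, Gold 7, Silver 3.
Red drops from 6 to 5.

Red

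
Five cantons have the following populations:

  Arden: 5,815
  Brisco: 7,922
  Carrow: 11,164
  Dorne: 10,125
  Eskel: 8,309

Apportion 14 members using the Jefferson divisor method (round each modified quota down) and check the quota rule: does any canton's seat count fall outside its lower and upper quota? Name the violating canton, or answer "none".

none

Standard quotas: Arden 1.879, Brisco 2.559, Carrow 3.607, Dorne 3.271, Eskel 2.684.
Jefferson allocation: Arden 2, Brisco 2, Carrow 4, Dorne 3, Eskel 3.
Every allocation lies between the lower and upper quota.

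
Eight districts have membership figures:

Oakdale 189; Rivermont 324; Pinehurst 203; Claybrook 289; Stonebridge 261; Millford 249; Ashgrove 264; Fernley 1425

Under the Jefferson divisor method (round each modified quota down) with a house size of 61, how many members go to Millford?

5

Standard divisor 3204/61 ≈ 52.525; standard quotas: Oakdale 3.598, Rivermont 6.169, Pinehurst 3.865, Claybrook 5.502, Stonebridge 4.969, Millford 4.741, Ashgrove 5.026, Fernley 27.130.
Rounding down gives 3, 6, 3, 5, 4, 4, 5, 27 = 57 seats, so the divisor must be adjusted.
With modified divisor 49.5: modified quotas Oakdale 3.818, Rivermont 6.545, Pinehurst 4.101, Claybrook 5.838, Stonebridge 5.273, Millford 5.030, Ashgrove 5.333, Fernley 28.788.
Rounding down: Oakdale 3, Rivermont 6, Pinehurst 4, Claybrook 5, Stonebridge 5, Millford 5, Ashgrove 5, Fernley 28 (total 61).
Millford receives 5.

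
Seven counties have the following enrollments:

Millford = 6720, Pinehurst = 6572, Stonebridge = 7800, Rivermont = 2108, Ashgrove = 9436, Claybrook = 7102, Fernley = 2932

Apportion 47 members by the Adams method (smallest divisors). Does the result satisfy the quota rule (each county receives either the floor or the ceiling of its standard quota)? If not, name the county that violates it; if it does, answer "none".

none

Standard quotas: Millford 7.402, Pinehurst 7.239, Stonebridge 8.592, Rivermont 2.322, Ashgrove 10.394, Claybrook 7.823, Fernley 3.230.
Adams allocation: Millford 7, Pinehurst 7, Stonebridge 8, Rivermont 3, Ashgrove 10, Claybrook 8, Fernley 4.
Every allocation lies between the lower and upper quota.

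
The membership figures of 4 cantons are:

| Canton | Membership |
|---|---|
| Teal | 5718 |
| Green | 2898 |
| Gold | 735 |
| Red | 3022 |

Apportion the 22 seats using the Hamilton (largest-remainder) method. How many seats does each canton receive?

Teal: 10; Green: 5; Gold: 1; Red: 6

Total 12373; standard divisor 12373/22 ≈ 562.409.
Standard quotas: Teal 10.1670, Green 5.1528, Gold 1.3069, Red 5.3733.
Lower quotas: Teal 10, Green 5, Gold 1, Red 5 (sum 21, leaving 1 seat).
Remainders in descending order: Red 0.3733, Gold 0.3069, Teal 0.1670, Green 0.1528.
Largest remainder: Red receives the extra seat.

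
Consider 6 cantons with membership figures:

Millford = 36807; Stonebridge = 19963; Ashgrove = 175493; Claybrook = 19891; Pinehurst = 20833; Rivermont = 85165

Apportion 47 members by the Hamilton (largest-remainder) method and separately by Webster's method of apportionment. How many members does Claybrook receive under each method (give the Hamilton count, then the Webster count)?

Hamilton: Millford 5, Stonebridge 3, Ashgrove 23, Claybrook 2, Pinehurst 3, Rivermont 11.
Webster: Millford 5, Stonebridge 3, Ashgrove 22, Claybrook 3, Pinehurst 3, Rivermont 11.
Claybrook gets 2 under Hamilton and 3 under Webster.

2 and 3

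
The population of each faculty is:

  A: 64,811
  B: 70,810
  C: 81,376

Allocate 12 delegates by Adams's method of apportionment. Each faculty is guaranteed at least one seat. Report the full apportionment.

A: 4, B: 4, C: 4

Standard divisor 216997/12 ≈ 18083.083; standard quotas: A 3.584, B 3.916, C 4.500.
Rounding up gives 4, 4, 5 = 13 seats, so the divisor must be adjusted.
With modified divisor 21000: modified quotas A 3.086, B 3.372, C 3.875.
Rounding up: A 4, B 4, C 4 (total 12).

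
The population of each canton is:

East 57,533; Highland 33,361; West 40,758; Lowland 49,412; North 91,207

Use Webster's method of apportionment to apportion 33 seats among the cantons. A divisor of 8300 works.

East=7, Highland=4, West=5, Lowland=6, North=11

With modified divisor 8300: modified quotas East 6.932, Highland 4.019, West 4.911, Lowland 5.953, North 10.989.
Rounding to the nearest integer: East 7, Highland 4, West 5, Lowland 6, North 11 (total 33).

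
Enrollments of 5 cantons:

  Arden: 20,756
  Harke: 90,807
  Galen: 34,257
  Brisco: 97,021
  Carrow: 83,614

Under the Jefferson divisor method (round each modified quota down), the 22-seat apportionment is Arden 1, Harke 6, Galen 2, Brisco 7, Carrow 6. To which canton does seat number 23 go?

Priority for the next seat is population ÷ (current seats + 1).
Priorities: Arden 10378.000, Harke 12972.429, Galen 11419.000, Brisco 12127.625, Carrow 11944.857.
Highest priority: Harke.

Harke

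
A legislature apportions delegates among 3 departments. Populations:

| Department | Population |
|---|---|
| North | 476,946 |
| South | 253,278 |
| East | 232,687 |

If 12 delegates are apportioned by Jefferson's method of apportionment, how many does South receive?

3

Standard divisor 962911/12 ≈ 80242.583; standard quotas: North 5.944, South 3.156, East 2.900.
Rounding down gives 5, 3, 2 = 10 seats, so the divisor must be adjusted.
With modified divisor 72800: modified quotas North 6.551, South 3.479, East 3.196.
Rounding down: North 6, South 3, East 3 (total 12).
South receives 3.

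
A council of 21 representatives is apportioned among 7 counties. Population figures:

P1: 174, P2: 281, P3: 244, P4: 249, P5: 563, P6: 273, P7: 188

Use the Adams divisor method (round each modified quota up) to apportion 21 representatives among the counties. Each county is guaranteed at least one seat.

Standard divisor 1972/21 ≈ 93.905; standard quotas: P1 1.853, P2 2.992, P3 2.598, P4 2.652, P5 5.995, P6 2.907, P7 2.002.
Rounding up gives 2, 3, 3, 3, 6, 3, 3 = 23 seats, so the divisor must be adjusted.
With modified divisor 120: modified quotas P1 1.450, P2 2.342, P3 2.033, P4 2.075, P5 4.692, P6 2.275, P7 1.567.
Rounding up: P1 2, P2 3, P3 3, P4 3, P5 5, P6 3, P7 2 (total 21).

P1: 2; P2: 3; P3: 3; P4: 3; P5: 5; P6: 3; P7: 2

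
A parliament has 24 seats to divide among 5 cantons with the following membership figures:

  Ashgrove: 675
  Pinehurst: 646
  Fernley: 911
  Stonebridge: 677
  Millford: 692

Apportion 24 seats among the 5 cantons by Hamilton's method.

Ashgrove 4; Pinehurst 4; Fernley 6; Stonebridge 5; Millford 5

The standard divisor is 3601/24 ≈ 150.042.
Standard quotas: Ashgrove 4.499, Pinehurst 4.305, Fernley 6.072, Stonebridge 4.512, Millford 4.612.
Lower quotas: Ashgrove 4, Pinehurst 4, Fernley 6, Stonebridge 4, Millford 4 (sum 22, leaving 2 seats).
Remainders in descending order: Millford 0.612, Stonebridge 0.512, Ashgrove 0.499, Pinehurst 0.305, Fernley 0.072.
Largest remainders: Millford, Stonebridge receive the extra seats.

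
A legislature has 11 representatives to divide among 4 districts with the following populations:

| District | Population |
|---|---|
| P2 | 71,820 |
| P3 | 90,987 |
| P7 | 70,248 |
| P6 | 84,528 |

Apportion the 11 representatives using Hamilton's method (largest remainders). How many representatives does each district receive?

Total 317583; standard divisor 317583/11 ≈ 28871.182.
Standard quotas: P2 2.4876, P3 3.1515, P7 2.4332, P6 2.9278.
Lower quotas: P2 2, P3 3, P7 2, P6 2 (sum 9, leaving 2 seats).
Remainders in descending order: P6 0.9278, P2 0.4876, P7 0.4332, P3 0.1515.
The surplus seats go to P6, P2.

P2 3, P3 3, P7 2, P6 3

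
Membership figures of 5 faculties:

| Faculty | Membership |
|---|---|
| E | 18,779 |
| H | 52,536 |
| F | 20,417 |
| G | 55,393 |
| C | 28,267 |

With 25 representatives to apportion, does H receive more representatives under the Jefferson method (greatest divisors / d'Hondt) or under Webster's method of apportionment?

Jefferson: E 2, H 8, F 3, G 8, C 4.
Webster: E 3, H 7, F 3, G 8, C 4.
H gets 8 under Jefferson and 7 under Webster.

Jefferson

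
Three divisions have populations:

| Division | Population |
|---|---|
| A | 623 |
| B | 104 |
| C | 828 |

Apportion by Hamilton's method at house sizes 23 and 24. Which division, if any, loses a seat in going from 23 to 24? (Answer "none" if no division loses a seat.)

At 23 seats: A 9, B 2, C 12.
At 24 seats: A 10, B 1, C 13.
B drops from 2 to 1.

B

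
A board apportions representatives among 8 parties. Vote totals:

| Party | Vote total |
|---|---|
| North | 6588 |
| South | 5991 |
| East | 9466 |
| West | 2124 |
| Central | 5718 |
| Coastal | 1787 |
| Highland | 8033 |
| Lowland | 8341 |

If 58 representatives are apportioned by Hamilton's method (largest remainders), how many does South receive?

Total 48048; standard divisor 48048/58 ≈ 828.414.
Standard quotas: North 7.9525, South 7.2319, East 11.4267, West 2.5639, Central 6.9023, Coastal 2.1571, Highland 9.6968, Lowland 10.0686.
Lower quotas: North 7, South 7, East 11, West 2, Central 6, Coastal 2, Highland 9, Lowland 10 (sum 54, leaving 4 seats).
Remainders in descending order: North 0.9525, Central 0.9023, Highland 0.6968, West 0.5639, East 0.4267, South 0.2319, Coastal 0.1571, Lowland 0.0686.
Largest remainders: North, Central, Highland, West receive the extra seats.
South receives 7.

7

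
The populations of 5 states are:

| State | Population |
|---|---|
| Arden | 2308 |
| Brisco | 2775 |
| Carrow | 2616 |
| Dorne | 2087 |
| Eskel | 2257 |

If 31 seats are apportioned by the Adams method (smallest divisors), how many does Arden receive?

Standard divisor 12043/31 ≈ 388.484; standard quotas: Arden 5.941, Brisco 7.143, Carrow 6.734, Dorne 5.372, Eskel 5.810.
Rounding up gives 6, 8, 7, 6, 6 = 33 seats, so the divisor must be adjusted.
With modified divisor 430: modified quotas Arden 5.367, Brisco 6.453, Carrow 6.084, Dorne 4.853, Eskel 5.249.
Rounding up: Arden 6, Brisco 7, Carrow 7, Dorne 5, Eskel 6 (total 31).
Arden receives 6.

6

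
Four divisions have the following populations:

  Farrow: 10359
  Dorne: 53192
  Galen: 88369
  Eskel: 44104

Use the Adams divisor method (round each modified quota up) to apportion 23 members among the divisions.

Standard divisor 196024/23 ≈ 8522.783; standard quotas: Farrow 1.215, Dorne 6.241, Galen 10.369, Eskel 5.175.
Rounding up gives 2, 7, 11, 6 = 26 seats, so the divisor must be adjusted.
With modified divisor 9300: modified quotas Farrow 1.114, Dorne 5.720, Galen 9.502, Eskel 4.742.
Rounding up: Farrow 2, Dorne 6, Galen 10, Eskel 5 (total 23).

Farrow 2, Dorne 6, Galen 10, Eskel 5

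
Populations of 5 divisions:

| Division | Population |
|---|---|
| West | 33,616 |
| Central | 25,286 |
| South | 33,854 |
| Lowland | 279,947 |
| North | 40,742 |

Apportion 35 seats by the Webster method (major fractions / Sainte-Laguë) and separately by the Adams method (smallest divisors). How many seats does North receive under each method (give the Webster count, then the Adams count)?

Webster: West 3, Central 2, South 3, Lowland 24, North 3.
Adams: West 3, Central 2, South 3, Lowland 23, North 4.
North gets 3 under Webster and 4 under Adams.

3 and 4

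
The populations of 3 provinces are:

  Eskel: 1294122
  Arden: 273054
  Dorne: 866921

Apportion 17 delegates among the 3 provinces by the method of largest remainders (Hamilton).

The standard divisor is 2434097/17 ≈ 143182.176.
Standard quotas: Eskel 9.0383, Arden 1.9070, Dorne 6.0547.
Lower quotas: Eskel 9, Arden 1, Dorne 6 (sum 16, leaving 1 seat).
Remainders in descending order: Arden 0.9070, Dorne 0.0547, Eskel 0.0383.
The surplus seat goes to Arden.

Eskel 9, Arden 2, Dorne 6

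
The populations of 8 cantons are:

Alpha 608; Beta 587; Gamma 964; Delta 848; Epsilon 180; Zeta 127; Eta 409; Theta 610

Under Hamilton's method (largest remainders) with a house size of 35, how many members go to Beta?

5

Total 4333; standard divisor 4333/35 ≈ 123.8.
Standard quotas: Alpha 4.911, Beta 4.742, Gamma 7.787, Delta 6.850, Epsilon 1.454, Zeta 1.026, Eta 3.304, Theta 4.927.
Lower quotas: Alpha 4, Beta 4, Gamma 7, Delta 6, Epsilon 1, Zeta 1, Eta 3, Theta 4 (sum 30, leaving 5 seats).
Remainders in descending order: Theta 0.927, Alpha 0.911, Delta 0.850, Gamma 0.787, Beta 0.742, Epsilon 0.454, Eta 0.304, Zeta 0.026.
The surplus seats go to Theta, Alpha, Delta, Gamma, Beta.
Beta receives 5.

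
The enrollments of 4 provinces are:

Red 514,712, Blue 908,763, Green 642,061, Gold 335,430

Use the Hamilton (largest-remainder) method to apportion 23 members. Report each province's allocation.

Red: 5, Blue: 9, Green: 6, Gold: 3

Total 2400966; standard divisor 2400966/23 ≈ 104389.826.
Standard quotas: Red 4.9307, Blue 8.7055, Green 6.1506, Gold 3.2132.
Lower quotas: Red 4, Blue 8, Green 6, Gold 3 (sum 21, leaving 2 seats).
Remainders in descending order: Red 0.9307, Blue 0.7055, Gold 0.2132, Green 0.1506.
Largest remainders: Red, Blue receive the extra seats.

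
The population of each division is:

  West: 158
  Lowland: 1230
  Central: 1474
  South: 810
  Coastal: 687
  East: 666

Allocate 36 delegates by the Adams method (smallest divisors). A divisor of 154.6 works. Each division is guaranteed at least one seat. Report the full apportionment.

With modified divisor 154.6: modified quotas West 1.022, Lowland 7.956, Central 9.534, South 5.239, Coastal 4.444, East 4.308.
Rounding up: West 2, Lowland 8, Central 10, South 6, Coastal 5, East 5 (total 36).

West=2, Lowland=8, Central=10, South=6, Coastal=5, East=5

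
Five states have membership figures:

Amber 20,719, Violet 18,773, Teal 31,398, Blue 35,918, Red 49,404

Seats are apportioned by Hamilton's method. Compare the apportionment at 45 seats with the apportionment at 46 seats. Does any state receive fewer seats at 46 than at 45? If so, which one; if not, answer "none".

Violet

At 45 seats: Amber 6, Violet 6, Teal 9, Blue 10, Red 14.
At 46 seats: Amber 6, Violet 5, Teal 9, Blue 11, Red 15.
Violet drops from 6 to 5.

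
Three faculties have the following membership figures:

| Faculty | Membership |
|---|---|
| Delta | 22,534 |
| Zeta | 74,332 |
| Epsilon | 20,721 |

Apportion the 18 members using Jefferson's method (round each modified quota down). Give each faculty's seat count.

Standard divisor 117587/18 ≈ 6532.611; standard quotas: Delta 3.449, Zeta 11.379, Epsilon 3.172.
Rounding down gives 3, 11, 3 = 17 seats, so the divisor must be adjusted.
With modified divisor 6000: modified quotas Delta 3.756, Zeta 12.389, Epsilon 3.454.
Rounding down: Delta 3, Zeta 12, Epsilon 3 (total 18).

Delta: 3, Zeta: 12, Epsilon: 3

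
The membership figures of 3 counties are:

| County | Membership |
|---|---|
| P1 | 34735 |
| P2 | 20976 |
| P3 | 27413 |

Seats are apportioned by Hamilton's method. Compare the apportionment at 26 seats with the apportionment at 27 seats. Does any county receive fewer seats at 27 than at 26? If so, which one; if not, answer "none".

At 26 seats: P1 11, P2 6, P3 9.
At 27 seats: P1 11, P2 7, P3 9.
No county's allocation decreased.

none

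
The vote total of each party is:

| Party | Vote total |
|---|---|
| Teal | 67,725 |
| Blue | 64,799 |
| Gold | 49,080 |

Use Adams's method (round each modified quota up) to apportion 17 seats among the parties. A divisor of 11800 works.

Teal: 6, Blue: 6, Gold: 5

With modified divisor 11800: modified quotas Teal 5.739, Blue 5.491, Gold 4.159.
Rounding up: Teal 6, Blue 6, Gold 5 (total 17).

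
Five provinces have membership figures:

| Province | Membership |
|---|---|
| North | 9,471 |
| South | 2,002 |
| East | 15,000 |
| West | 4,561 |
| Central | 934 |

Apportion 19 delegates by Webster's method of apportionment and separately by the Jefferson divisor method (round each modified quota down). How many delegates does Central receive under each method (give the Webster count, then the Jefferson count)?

Webster: North 5, South 1, East 9, West 3, Central 1.
Jefferson: North 6, South 1, East 9, West 3, Central 0.
Central gets 1 under Webster and 0 under Jefferson.

1 and 0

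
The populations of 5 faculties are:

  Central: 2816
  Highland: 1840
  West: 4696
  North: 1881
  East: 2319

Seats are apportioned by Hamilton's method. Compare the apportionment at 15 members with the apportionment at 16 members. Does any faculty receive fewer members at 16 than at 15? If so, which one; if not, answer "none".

none

At 15 seats: Central 3, Highland 2, West 5, North 2, East 3.
At 16 seats: Central 3, Highland 2, West 6, North 2, East 3.
No faculty's allocation decreased.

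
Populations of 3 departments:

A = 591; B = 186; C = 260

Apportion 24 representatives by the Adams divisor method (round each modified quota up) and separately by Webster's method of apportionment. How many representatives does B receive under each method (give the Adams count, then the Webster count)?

Adams: A 13, B 5, C 6.
Webster: A 14, B 4, C 6.
B gets 5 under Adams and 4 under Webster.

5 and 4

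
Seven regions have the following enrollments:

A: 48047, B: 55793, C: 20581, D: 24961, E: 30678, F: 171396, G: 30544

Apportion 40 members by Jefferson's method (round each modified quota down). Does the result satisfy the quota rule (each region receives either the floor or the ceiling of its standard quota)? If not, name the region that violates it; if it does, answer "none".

Standard quotas: A 5.031, B 5.842, C 2.155, D 2.614, E 3.212, F 17.947, G 3.198.
Jefferson allocation: A 5, B 6, C 2, D 2, E 3, F 19, G 3.
F has quota 17.947 (lower 17, upper 18) but receives 19 — outside the quota interval.

F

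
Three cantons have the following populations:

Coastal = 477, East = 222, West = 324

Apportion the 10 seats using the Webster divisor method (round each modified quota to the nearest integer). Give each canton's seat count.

Coastal: 5, East: 2, West: 3

Standard divisor 1023/10 ≈ 102.3; standard quotas: Coastal 4.663, East 2.170, West 3.167.
Rounding to the nearest integer gives Coastal 5, East 2, West 3 — total 10, matching the house size, so no adjustment is needed.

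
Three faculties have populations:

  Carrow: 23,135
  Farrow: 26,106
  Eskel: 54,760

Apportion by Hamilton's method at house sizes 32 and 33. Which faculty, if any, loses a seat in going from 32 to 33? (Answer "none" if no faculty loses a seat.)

At 32 seats: Carrow 7, Farrow 8, Eskel 17.
At 33 seats: Carrow 7, Farrow 8, Eskel 18.
No faculty's allocation decreased.

none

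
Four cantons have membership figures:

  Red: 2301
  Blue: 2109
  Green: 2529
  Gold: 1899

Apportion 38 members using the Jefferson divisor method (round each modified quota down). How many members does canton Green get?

Standard divisor 8838/38 ≈ 232.579; standard quotas: Red 9.893, Blue 9.068, Green 10.874, Gold 8.165.
Rounding down gives 9, 9, 10, 8 = 36 seats, so the divisor must be adjusted.
With modified divisor 220: modified quotas Red 10.459, Blue 9.586, Green 11.495, Gold 8.632.
Rounding down: Red 10, Blue 9, Green 11, Gold 8 (total 38).
Green receives 11.

11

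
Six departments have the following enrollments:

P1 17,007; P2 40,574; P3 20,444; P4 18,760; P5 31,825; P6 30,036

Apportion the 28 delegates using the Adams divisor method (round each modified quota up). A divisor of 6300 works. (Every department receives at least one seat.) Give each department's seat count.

P1 3; P2 7; P3 4; P4 3; P5 6; P6 5

With modified divisor 6300: modified quotas P1 2.700, P2 6.440, P3 3.245, P4 2.978, P5 5.052, P6 4.768.
Rounding up: P1 3, P2 7, P3 4, P4 3, P5 6, P6 5 (total 28).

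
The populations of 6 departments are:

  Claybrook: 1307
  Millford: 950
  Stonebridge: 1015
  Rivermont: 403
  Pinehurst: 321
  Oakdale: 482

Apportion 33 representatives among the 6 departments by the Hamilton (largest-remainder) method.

Claybrook: 10, Millford: 7, Stonebridge: 7, Rivermont: 3, Pinehurst: 2, Oakdale: 4

Total 4478; standard divisor 4478/33 ≈ 135.697.
Standard quotas: Claybrook 9.632, Millford 7.001, Stonebridge 7.480, Rivermont 2.970, Pinehurst 2.366, Oakdale 3.552.
Lower quotas: Claybrook 9, Millford 7, Stonebridge 7, Rivermont 2, Pinehurst 2, Oakdale 3 (sum 30, leaving 3 seats).
Remainders in descending order: Rivermont 0.970, Claybrook 0.632, Oakdale 0.552, Stonebridge 0.480, Pinehurst 0.366, Millford 0.001.
The surplus seats go to Rivermont, Claybrook, Oakdale.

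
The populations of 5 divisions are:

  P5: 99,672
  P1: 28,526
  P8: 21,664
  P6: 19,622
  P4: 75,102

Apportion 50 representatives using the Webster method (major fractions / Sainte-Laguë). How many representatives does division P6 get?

4

Standard divisor 244586/50 ≈ 4891.72; standard quotas: P5 20.376, P1 5.831, P8 4.429, P6 4.011, P4 15.353.
Rounding to the nearest integer gives 20, 6, 4, 4, 15 = 49 seats, so the divisor must be adjusted.
With modified divisor 4854: modified quotas P5 20.534, P1 5.877, P8 4.463, P6 4.042, P4 15.472.
Rounding to the nearest integer: P5 21, P1 6, P8 4, P6 4, P4 15 (total 50).
P6 receives 4.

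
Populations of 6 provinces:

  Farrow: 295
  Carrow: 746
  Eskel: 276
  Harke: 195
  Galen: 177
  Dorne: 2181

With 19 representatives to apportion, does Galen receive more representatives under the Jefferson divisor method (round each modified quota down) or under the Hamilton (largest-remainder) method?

Jefferson: Farrow 1, Carrow 4, Eskel 1, Harke 1, Galen 0, Dorne 12.
Hamilton: Farrow 1, Carrow 4, Eskel 1, Harke 1, Galen 1, Dorne 11.
Galen gets 0 under Jefferson and 1 under Hamilton.

Hamilton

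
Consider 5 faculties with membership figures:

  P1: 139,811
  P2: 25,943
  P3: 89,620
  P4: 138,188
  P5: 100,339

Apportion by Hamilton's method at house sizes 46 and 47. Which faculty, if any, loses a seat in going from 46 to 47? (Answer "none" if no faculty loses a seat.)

P2

At 46 seats: P1 13, P2 3, P3 8, P4 13, P5 9.
At 47 seats: P1 13, P2 2, P3 9, P4 13, P5 10.
P2 drops from 3 to 2.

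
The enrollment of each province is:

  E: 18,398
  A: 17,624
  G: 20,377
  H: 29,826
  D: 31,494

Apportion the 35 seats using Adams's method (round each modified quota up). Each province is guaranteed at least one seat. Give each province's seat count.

E 6; A 5; G 6; H 9; D 9

Standard divisor 117719/35 ≈ 3363.4; standard quotas: E 5.470, A 5.240, G 6.058, H 8.868, D 9.364.
Rounding up gives 6, 6, 7, 9, 10 = 38 seats, so the divisor must be adjusted.
With modified divisor 3600: modified quotas E 5.111, A 4.896, G 5.660, H 8.285, D 8.748.
Rounding up: E 6, A 5, G 6, H 9, D 9 (total 35).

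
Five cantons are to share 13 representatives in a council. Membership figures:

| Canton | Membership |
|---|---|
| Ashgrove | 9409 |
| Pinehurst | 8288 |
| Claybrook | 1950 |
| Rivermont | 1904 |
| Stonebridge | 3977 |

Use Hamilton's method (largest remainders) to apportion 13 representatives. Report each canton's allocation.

Ashgrove 5, Pinehurst 4, Claybrook 1, Rivermont 1, Stonebridge 2

The standard divisor is 25528/13 ≈ 1963.692.
Standard quotas: Ashgrove 4.7915, Pinehurst 4.2206, Claybrook 0.9930, Rivermont 0.9696, Stonebridge 2.0253.
Lower quotas: Ashgrove 4, Pinehurst 4, Claybrook 0, Rivermont 0, Stonebridge 2 (sum 10, leaving 3 seats).
Remainders in descending order: Claybrook 0.9930, Rivermont 0.9696, Ashgrove 0.7915, Pinehurst 0.2206, Stonebridge 0.0253.
Largest remainders: Claybrook, Rivermont, Ashgrove receive the extra seats.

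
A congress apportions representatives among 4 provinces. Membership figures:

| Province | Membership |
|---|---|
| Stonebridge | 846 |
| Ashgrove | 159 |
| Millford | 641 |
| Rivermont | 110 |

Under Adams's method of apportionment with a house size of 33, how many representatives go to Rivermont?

Standard divisor 1756/33 ≈ 53.212; standard quotas: Stonebridge 15.899, Ashgrove 2.988, Millford 12.046, Rivermont 2.067.
Rounding up gives 16, 3, 13, 3 = 35 seats, so the divisor must be adjusted.
With modified divisor 56: modified quotas Stonebridge 15.107, Ashgrove 2.839, Millford 11.446, Rivermont 1.964.
Rounding up: Stonebridge 16, Ashgrove 3, Millford 12, Rivermont 2 (total 33).
Rivermont receives 2.

2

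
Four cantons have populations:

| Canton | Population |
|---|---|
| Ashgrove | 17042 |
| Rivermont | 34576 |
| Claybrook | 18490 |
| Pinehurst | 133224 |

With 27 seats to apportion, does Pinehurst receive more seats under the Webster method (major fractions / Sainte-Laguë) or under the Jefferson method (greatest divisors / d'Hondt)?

Webster: Ashgrove 2, Rivermont 5, Claybrook 2, Pinehurst 18.
Jefferson: Ashgrove 2, Rivermont 4, Claybrook 2, Pinehurst 19.
Pinehurst gets 18 under Webster and 19 under Jefferson.

Jefferson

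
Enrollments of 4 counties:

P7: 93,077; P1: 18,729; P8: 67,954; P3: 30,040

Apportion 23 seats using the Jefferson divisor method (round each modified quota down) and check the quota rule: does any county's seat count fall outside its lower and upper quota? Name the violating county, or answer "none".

none

Standard quotas: P7 10.204, P1 2.053, P8 7.450, P3 3.293.
Jefferson allocation: P7 10, P1 2, P8 8, P3 3.
Every allocation lies between the lower and upper quota.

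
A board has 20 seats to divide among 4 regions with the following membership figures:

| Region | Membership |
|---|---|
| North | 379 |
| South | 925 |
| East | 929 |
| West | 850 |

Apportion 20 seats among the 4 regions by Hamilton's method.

The standard divisor is 3083/20 ≈ 154.15.
Standard quotas: North 2.459, South 6.001, East 6.027, West 5.514.
Lower quotas: North 2, South 6, East 6, West 5 (sum 19, leaving 1 seat).
Remainders in descending order: West 0.514, North 0.459, East 0.027, South 0.001.
The surplus seat goes to West.

North 2, South 6, East 6, West 6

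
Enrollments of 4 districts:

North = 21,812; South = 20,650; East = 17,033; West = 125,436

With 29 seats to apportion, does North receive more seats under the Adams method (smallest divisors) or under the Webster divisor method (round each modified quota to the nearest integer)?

Adams: North 4, South 3, East 3, West 19.
Webster: North 3, South 3, East 3, West 20.
North gets 4 under Adams and 3 under Webster.

Adams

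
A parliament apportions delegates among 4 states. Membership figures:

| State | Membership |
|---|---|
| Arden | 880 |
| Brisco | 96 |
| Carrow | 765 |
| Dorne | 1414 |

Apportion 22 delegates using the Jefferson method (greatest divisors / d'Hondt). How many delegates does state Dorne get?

11

Standard divisor 3155/22 ≈ 143.409; standard quotas: Arden 6.136, Brisco 0.669, Carrow 5.334, Dorne 9.860.
Rounding down gives 6, 0, 5, 9 = 20 seats, so the divisor must be adjusted.
With modified divisor 128: modified quotas Arden 6.875, Brisco 0.750, Carrow 5.977, Dorne 11.047.
Rounding down: Arden 6, Brisco 0, Carrow 5, Dorne 11 (total 22).
Dorne receives 11.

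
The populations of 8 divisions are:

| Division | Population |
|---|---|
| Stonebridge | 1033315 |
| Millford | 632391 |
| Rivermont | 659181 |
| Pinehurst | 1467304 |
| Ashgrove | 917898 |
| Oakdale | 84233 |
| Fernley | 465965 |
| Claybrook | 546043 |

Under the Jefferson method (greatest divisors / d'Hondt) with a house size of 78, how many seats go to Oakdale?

Standard divisor 5806330/78 ≈ 74440.128; standard quotas: Stonebridge 13.881, Millford 8.495, Rivermont 8.855, Pinehurst 19.711, Ashgrove 12.331, Oakdale 1.132, Fernley 6.260, Claybrook 7.335.
Rounding down gives 13, 8, 8, 19, 12, 1, 6, 7 = 74 seats, so the divisor must be adjusted.
With modified divisor 70440: modified quotas Stonebridge 14.669, Millford 8.978, Rivermont 9.358, Pinehurst 20.831, Ashgrove 13.031, Oakdale 1.196, Fernley 6.615, Claybrook 7.752.
Rounding down: Stonebridge 14, Millford 8, Rivermont 9, Pinehurst 20, Ashgrove 13, Oakdale 1, Fernley 6, Claybrook 7 (total 78).
Oakdale receives 1.

1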